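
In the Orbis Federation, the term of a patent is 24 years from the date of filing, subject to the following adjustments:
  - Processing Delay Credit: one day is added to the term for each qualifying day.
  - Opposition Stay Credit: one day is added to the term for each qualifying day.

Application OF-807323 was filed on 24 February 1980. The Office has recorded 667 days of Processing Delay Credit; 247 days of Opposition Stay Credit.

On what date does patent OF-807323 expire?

Base term: filing date + 24 years → 24 February 2004.
Processing Delay Credit: +667 days → 22 December 2005.
Opposition Stay Credit: +247 days → 26 August 2006.

August 26, 2006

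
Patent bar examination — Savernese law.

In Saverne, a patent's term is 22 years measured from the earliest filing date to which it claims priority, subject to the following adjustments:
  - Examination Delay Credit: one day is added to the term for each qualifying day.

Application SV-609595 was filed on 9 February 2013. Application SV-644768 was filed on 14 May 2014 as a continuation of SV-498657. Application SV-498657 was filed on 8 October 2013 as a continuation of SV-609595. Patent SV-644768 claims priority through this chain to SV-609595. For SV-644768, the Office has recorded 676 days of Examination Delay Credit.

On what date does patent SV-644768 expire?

Earliest priority filing: 9 February 2013.
Base term: 9 February 2013 + 22 years → 9 February 2035.
Examination Delay Credit: +676 days → 16 December 2036.

December 16, 2036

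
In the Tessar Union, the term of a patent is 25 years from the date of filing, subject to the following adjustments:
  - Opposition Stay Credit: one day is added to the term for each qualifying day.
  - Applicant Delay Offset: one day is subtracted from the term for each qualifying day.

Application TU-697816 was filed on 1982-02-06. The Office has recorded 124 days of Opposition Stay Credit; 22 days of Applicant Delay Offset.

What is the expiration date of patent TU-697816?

Base term: filing date + 25 years → 6 February 2007.
Opposition Stay Credit: +124 days → 10 June 2007.
Applicant Delay Offset: −22 days → 19 May 2007.

May 19, 2007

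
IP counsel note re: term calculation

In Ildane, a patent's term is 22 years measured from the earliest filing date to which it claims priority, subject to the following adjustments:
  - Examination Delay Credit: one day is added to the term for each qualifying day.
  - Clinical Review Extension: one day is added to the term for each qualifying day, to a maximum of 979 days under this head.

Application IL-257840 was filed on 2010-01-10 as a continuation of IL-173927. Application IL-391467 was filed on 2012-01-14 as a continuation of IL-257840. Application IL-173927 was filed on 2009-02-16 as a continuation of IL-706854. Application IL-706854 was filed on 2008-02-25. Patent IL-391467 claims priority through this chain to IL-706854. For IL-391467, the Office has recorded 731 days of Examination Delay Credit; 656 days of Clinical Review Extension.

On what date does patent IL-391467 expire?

Earliest priority filing: 25 February 2008.
Base term: 25 February 2008 + 22 years → 25 February 2030.
Examination Delay Credit: +731 days → 26 February 2032.
Clinical Review Extension: 656 days (within the 979-day cap) → +656 days → 13 December 2033.

December 13, 2033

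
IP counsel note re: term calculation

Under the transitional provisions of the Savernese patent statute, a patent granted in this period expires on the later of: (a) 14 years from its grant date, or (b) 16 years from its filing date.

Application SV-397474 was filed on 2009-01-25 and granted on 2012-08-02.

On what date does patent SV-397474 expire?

(a) grant + 14 years → 2 August 2026.
(b) filing + 16 years → 25 January 2025.
Later of the two: 2 August 2026.

August 2, 2026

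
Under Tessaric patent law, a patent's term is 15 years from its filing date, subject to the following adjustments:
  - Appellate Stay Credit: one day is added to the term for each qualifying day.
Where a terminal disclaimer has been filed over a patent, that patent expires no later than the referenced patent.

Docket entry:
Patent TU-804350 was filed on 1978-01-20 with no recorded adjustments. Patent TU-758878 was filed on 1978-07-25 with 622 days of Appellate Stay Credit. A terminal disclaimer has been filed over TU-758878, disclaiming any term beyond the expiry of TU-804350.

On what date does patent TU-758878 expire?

Natural term of TU-758878:
  Base: filing + 15 years → 25 July 1993.
  Appellate Stay Credit: +622 days → 8 April 1995.
Expiry of referenced patent TU-804350:
  Base: filing + 15 years → 20 January 1993.
Terminal disclaimer: TU-758878 expires on the earlier of 8 April 1995 and 20 January 1993.

January 20, 1993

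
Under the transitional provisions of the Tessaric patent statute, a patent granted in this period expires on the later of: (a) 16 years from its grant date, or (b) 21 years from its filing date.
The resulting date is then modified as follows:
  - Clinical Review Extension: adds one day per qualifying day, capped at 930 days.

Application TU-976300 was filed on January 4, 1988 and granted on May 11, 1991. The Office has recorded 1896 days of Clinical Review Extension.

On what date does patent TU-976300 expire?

July 23, 2011

(a) grant + 16 years → 11 May 2007.
(b) filing + 21 years → 4 January 2009.
Later of the two: 4 January 2009.
Clinical Review Extension: 1896 days claimed exceeds the 930-day cap, so +930 days → 23 July 2011.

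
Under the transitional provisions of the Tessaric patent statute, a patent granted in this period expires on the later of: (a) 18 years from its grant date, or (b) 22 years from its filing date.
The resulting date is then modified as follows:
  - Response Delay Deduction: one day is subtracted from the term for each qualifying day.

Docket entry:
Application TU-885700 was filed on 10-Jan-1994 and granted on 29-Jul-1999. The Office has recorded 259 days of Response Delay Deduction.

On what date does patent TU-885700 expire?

(a) grant + 18 years → 29 July 2017.
(b) filing + 22 years → 10 January 2016.
Later of the two: 29 July 2017.
Response Delay Deduction: −259 days → 12 November 2016.

2016-11-12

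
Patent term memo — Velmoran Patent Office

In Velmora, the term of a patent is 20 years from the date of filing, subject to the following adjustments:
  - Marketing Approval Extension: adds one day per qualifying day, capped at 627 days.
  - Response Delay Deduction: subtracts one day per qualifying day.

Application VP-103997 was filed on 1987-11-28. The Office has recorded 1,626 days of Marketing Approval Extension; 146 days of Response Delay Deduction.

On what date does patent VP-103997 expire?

Base term: filing date + 20 years → 28 November 2007.
Marketing Approval Extension: 1626 days claimed exceeds the 627-day cap, so +627 days → 16 August 2009.
Response Delay Deduction: −146 days → 23 March 2009.

2009-03-23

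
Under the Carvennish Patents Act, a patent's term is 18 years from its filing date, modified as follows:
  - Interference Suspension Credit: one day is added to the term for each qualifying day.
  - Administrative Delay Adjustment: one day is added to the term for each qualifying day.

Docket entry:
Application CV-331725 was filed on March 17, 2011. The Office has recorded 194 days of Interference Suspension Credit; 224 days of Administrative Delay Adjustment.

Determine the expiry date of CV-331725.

May 9, 2030

Base term: filing date + 18 years → 17 March 2029.
Interference Suspension Credit: +194 days → 27 September 2029.
Administrative Delay Adjustment: +224 days → 9 May 2030.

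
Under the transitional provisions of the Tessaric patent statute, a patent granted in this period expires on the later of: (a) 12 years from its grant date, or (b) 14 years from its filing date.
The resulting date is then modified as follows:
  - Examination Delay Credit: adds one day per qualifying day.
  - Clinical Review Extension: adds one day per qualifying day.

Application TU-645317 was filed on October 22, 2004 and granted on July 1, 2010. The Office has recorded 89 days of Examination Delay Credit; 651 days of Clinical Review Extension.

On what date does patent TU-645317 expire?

(a) grant + 12 years → 1 July 2022.
(b) filing + 14 years → 22 October 2018.
Later of the two: 1 July 2022.
Examination Delay Credit: +89 days → 28 September 2022.
Clinical Review Extension: +651 days → 10 July 2024.

July 10, 2024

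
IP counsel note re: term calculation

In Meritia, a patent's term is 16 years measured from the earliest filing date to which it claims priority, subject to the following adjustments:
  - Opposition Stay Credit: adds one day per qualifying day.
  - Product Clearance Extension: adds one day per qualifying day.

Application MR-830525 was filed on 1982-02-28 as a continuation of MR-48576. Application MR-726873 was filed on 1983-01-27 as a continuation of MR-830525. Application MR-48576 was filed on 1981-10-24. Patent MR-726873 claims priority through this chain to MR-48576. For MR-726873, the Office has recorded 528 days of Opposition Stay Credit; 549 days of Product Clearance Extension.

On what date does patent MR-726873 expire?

Earliest priority filing: 24 October 1981.
Base term: 24 October 1981 + 16 years → 24 October 1997.
Opposition Stay Credit: +528 days → 5 April 1999.
Product Clearance Extension: +549 days → 5 October 2000.

2000-10-05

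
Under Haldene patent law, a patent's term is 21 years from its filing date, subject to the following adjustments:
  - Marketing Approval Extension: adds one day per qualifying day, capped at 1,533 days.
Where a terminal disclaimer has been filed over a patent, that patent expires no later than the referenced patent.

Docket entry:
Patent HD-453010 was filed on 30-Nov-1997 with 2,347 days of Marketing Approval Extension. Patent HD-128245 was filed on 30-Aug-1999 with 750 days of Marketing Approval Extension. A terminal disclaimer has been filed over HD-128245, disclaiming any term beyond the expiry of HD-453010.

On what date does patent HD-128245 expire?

Natural term of HD-128245:
  Base: filing + 21 years → 30 August 2020.
  Marketing Approval Extension: 750 days (within the 1533-day cap) → +750 days → 19 September 2022.
Expiry of referenced patent HD-453010:
  Base: filing + 21 years → 30 November 2018.
  Marketing Approval Extension: 2347 days claimed exceeds the 1533-day cap, so +1533 days → 10 February 2023.
Terminal disclaimer: HD-128245 expires on the earlier of 19 September 2022 and 10 February 2023.

2022-09-19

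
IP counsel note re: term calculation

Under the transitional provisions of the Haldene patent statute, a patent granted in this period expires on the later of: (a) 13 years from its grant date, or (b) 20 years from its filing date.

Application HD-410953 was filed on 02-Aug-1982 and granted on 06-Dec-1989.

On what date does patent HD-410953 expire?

2002-12-06

(a) grant + 13 years → 6 December 2002.
(b) filing + 20 years → 2 August 2002.
Later of the two: 6 December 2002.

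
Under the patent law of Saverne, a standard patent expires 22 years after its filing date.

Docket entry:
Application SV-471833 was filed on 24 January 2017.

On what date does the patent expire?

2039-01-24

Filing date + 22 years → 24 January 2039.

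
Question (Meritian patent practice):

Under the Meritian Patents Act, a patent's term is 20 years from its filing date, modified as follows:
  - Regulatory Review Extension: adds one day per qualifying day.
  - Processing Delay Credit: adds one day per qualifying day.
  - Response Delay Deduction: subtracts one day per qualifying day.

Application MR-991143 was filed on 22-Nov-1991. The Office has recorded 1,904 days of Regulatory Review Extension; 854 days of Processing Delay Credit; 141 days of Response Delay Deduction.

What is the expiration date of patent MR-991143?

Base term: filing date + 20 years → 22 November 2011.
Regulatory Review Extension: +1904 days → 7 February 2017.
Processing Delay Credit: +854 days → 11 June 2019.
Response Delay Deduction: −141 days → 21 January 2019.

January 21, 2019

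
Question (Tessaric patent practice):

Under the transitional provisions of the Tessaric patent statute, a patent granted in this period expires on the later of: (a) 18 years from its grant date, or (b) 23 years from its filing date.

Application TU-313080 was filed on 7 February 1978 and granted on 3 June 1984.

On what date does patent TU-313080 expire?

June 3, 2002

(a) grant + 18 years → 3 June 2002.
(b) filing + 23 years → 7 February 2001.
Later of the two: 3 June 2002.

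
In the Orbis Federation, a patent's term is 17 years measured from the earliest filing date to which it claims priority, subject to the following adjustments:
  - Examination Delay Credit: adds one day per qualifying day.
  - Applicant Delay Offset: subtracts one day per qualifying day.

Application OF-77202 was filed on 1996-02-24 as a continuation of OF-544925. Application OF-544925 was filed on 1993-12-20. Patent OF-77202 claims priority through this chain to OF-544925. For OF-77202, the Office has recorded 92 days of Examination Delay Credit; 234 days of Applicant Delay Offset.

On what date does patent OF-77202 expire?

Earliest priority filing: 20 December 1993.
Base term: 20 December 1993 + 17 years → 20 December 2010.
Examination Delay Credit: +92 days → 22 March 2011.
Applicant Delay Offset: −234 days → 31 July 2010.

July 31, 2010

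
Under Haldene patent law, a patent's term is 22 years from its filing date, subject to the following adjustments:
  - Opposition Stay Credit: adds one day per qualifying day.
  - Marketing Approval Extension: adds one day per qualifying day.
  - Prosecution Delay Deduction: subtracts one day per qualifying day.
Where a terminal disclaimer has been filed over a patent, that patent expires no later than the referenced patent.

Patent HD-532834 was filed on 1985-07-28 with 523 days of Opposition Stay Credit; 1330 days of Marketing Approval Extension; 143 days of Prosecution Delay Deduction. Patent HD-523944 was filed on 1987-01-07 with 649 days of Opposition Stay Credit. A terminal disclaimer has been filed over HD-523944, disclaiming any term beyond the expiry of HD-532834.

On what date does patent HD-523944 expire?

2010-10-18

Natural term of HD-523944:
  Base: filing + 22 years → 7 January 2009.
  Opposition Stay Credit: +649 days → 18 October 2010.
Expiry of referenced patent HD-532834:
  Base: filing + 22 years → 28 July 2007.
  Opposition Stay Credit: +523 days → 1 January 2009.
  Marketing Approval Extension: +1330 days → 23 August 2012.
  Prosecution Delay Deduction: −143 days → 2 April 2012.
Terminal disclaimer: HD-523944 expires on the earlier of 18 October 2010 and 2 April 2012.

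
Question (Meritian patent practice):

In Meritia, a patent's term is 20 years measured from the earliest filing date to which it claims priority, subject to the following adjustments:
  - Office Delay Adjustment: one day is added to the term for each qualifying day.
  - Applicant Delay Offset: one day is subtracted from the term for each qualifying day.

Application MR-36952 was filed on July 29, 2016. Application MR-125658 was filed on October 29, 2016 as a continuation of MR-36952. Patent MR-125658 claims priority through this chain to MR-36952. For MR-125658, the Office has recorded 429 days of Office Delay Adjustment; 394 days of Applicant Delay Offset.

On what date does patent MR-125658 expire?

Earliest priority filing: 29 July 2016.
Base term: 29 July 2016 + 20 years → 29 July 2036.
Office Delay Adjustment: +429 days → 1 October 2037.
Applicant Delay Offset: −394 days → 2 September 2036.

2036-09-02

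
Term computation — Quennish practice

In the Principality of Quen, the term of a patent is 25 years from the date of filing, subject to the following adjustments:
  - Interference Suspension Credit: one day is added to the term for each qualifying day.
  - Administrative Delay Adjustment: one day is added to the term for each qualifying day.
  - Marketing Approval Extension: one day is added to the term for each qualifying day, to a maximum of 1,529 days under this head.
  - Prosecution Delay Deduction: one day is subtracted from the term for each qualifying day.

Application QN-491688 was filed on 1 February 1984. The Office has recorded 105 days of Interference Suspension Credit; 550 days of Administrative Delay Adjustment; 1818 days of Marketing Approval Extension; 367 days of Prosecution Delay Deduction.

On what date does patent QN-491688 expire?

Base term: filing date + 25 years → 1 February 2009.
Interference Suspension Credit: +105 days → 17 May 2009.
Administrative Delay Adjustment: +550 days → 18 November 2010.
Marketing Approval Extension: 1818 days claimed exceeds the 1529-day cap, so +1529 days → 25 January 2015.
Prosecution Delay Deduction: −367 days → 23 January 2014.

2014-01-23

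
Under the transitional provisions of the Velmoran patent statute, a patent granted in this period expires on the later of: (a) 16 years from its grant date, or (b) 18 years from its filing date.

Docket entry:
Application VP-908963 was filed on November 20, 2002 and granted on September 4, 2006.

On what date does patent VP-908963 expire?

(a) grant + 16 years → 4 September 2022.
(b) filing + 18 years → 20 November 2020.
Later of the two: 4 September 2022.

2022-09-04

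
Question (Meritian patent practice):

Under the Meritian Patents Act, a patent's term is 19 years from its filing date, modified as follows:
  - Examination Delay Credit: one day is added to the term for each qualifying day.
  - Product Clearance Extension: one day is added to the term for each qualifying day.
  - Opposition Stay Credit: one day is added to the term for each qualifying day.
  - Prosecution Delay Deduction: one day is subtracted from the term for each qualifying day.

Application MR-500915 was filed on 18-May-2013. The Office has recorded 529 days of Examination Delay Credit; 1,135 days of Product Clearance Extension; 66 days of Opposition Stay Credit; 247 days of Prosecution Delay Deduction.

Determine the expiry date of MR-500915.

2036-06-09

Base term: filing date + 19 years → 18 May 2032.
Examination Delay Credit: +529 days → 29 October 2033.
Product Clearance Extension: +1135 days → 7 December 2036.
Opposition Stay Credit: +66 days → 11 February 2037.
Prosecution Delay Deduction: −247 days → 9 June 2036.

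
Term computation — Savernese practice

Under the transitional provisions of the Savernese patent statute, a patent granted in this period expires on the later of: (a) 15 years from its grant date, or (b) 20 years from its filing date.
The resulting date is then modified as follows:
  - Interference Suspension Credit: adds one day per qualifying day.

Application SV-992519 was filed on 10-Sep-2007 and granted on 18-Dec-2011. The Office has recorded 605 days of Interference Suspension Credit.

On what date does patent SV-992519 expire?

(a) grant + 15 years → 18 December 2026.
(b) filing + 20 years → 10 September 2027.
Later of the two: 10 September 2027.
Interference Suspension Credit: +605 days → 7 May 2029.

May 7, 2029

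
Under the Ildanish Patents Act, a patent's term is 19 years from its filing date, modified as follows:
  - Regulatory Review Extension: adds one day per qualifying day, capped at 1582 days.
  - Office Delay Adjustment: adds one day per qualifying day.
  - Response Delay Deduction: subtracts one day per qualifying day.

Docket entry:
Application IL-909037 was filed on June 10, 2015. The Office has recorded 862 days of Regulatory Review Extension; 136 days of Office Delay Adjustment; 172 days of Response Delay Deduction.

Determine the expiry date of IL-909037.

2036-09-13

Base term: filing date + 19 years → 10 June 2034.
Regulatory Review Extension: 862 days (within the 1582-day cap) → +862 days → 19 October 2036.
Office Delay Adjustment: +136 days → 4 March 2037.
Response Delay Deduction: −172 days → 13 September 2036.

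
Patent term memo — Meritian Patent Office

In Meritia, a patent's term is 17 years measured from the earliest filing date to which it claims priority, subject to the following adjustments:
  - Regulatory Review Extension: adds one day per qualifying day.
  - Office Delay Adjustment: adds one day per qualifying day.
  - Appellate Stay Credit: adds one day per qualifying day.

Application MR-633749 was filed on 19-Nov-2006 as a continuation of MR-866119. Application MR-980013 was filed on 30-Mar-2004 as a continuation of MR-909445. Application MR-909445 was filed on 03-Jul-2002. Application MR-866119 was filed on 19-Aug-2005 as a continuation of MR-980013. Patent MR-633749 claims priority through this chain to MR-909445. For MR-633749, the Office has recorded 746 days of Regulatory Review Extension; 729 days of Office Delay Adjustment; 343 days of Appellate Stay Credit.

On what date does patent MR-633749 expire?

Earliest priority filing: 3 July 2002.
Base term: 3 July 2002 + 17 years → 3 July 2019.
Regulatory Review Extension: +746 days → 18 July 2021.
Office Delay Adjustment: +729 days → 17 July 2023.
Appellate Stay Credit: +343 days → 24 June 2024.

2024-06-24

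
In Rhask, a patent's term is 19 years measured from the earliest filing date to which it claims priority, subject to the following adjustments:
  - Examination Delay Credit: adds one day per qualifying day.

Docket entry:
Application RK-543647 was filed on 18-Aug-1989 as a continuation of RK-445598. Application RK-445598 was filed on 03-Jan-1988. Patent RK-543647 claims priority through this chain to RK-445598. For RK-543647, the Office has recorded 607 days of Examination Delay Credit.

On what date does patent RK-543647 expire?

2008-09-01

Earliest priority filing: 3 January 1988.
Base term: 3 January 1988 + 19 years → 3 January 2007.
Examination Delay Credit: +607 days → 1 September 2008.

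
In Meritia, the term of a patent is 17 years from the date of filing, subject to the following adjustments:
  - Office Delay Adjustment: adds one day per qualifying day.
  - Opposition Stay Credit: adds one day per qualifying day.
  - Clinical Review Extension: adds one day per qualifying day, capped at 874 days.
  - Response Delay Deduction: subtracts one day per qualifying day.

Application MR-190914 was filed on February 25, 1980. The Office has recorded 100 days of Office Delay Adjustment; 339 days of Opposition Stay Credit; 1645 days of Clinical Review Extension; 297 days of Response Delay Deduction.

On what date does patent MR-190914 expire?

Base term: filing date + 17 years → 25 February 1997.
Office Delay Adjustment: +100 days → 5 June 1997.
Opposition Stay Credit: +339 days → 10 May 1998.
Clinical Review Extension: 1645 days claimed exceeds the 874-day cap, so +874 days → 30 September 2000.
Response Delay Deduction: −297 days → 8 December 1999.

December 8, 1999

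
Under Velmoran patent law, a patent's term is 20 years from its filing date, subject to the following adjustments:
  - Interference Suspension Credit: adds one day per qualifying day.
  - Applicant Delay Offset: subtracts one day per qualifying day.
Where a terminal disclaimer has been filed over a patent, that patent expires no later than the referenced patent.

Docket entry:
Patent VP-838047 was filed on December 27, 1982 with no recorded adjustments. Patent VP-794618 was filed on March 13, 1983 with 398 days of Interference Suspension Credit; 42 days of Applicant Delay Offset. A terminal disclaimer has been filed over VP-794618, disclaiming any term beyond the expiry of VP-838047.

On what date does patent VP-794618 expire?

Natural term of VP-794618:
  Base: filing + 20 years → 13 March 2003.
  Interference Suspension Credit: +398 days → 14 April 2004.
  Applicant Delay Offset: −42 days → 3 March 2004.
Expiry of referenced patent VP-838047:
  Base: filing + 20 years → 27 December 2002.
Terminal disclaimer: VP-794618 expires on the earlier of 3 March 2004 and 27 December 2002.

December 27, 2002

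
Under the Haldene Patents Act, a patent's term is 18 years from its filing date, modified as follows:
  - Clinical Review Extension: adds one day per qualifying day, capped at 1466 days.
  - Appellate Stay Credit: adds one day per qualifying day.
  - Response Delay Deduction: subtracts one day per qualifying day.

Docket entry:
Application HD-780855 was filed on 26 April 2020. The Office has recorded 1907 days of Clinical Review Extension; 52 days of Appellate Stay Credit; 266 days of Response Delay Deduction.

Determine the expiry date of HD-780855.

Base term: filing date + 18 years → 26 April 2038.
Clinical Review Extension: 1907 days claimed exceeds the 1466-day cap, so +1466 days → 1 May 2042.
Appellate Stay Credit: +52 days → 22 June 2042.
Response Delay Deduction: −266 days → 29 September 2041.

September 29, 2041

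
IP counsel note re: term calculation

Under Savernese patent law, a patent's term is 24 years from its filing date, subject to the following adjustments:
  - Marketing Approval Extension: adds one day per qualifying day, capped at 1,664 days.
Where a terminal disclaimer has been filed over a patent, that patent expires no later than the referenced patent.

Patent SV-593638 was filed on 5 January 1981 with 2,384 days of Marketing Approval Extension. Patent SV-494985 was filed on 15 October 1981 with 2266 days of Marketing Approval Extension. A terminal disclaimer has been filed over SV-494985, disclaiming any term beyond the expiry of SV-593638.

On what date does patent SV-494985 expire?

2009-07-27

Natural term of SV-494985:
  Base: filing + 24 years → 15 October 2005.
  Marketing Approval Extension: 2266 days claimed exceeds the 1664-day cap, so +1664 days → 6 May 2010.
Expiry of referenced patent SV-593638:
  Base: filing + 24 years → 5 January 2005.
  Marketing Approval Extension: 2384 days claimed exceeds the 1664-day cap, so +1664 days → 27 July 2009.
Terminal disclaimer: SV-494985 expires on the earlier of 6 May 2010 and 27 July 2009.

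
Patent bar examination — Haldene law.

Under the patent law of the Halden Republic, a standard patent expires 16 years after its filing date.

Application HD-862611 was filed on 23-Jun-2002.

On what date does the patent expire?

Filing date + 16 years → 23 June 2018.

June 23, 2018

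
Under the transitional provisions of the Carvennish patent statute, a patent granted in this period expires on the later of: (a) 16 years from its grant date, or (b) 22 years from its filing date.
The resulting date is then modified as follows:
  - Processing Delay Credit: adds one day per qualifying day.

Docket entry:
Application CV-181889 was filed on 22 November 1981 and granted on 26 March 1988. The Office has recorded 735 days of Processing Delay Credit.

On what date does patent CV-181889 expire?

(a) grant + 16 years → 26 March 2004.
(b) filing + 22 years → 22 November 2003.
Later of the two: 26 March 2004.
Processing Delay Credit: +735 days → 31 March 2006.

March 31, 2006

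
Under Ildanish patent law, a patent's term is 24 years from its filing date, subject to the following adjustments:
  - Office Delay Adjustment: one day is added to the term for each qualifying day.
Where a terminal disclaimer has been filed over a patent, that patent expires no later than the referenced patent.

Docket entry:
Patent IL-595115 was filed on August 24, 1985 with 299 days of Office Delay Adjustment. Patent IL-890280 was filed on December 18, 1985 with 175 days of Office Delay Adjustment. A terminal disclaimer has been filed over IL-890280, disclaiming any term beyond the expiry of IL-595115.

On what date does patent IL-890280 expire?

Natural term of IL-890280:
  Base: filing + 24 years → 18 December 2009.
  Office Delay Adjustment: +175 days → 11 June 2010.
Expiry of referenced patent IL-595115:
  Base: filing + 24 years → 24 August 2009.
  Office Delay Adjustment: +299 days → 19 June 2010.
Terminal disclaimer: IL-890280 expires on the earlier of 11 June 2010 and 19 June 2010.

June 11, 2010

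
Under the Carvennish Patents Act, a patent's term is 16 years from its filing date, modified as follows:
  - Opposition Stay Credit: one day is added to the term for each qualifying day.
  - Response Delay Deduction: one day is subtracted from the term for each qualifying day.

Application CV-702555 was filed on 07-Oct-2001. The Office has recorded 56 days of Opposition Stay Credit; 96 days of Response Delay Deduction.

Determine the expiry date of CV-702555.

Base term: filing date + 16 years → 7 October 2017.
Opposition Stay Credit: +56 days → 2 December 2017.
Response Delay Deduction: −96 days → 28 August 2017.

2017-08-28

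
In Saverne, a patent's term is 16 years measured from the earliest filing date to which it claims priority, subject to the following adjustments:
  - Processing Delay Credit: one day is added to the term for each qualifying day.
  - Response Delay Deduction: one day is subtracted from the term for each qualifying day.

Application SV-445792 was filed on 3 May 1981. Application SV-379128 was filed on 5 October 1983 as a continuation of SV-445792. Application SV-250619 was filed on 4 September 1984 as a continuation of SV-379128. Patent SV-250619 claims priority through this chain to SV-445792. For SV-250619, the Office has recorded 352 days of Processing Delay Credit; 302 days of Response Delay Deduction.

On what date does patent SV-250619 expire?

Earliest priority filing: 3 May 1981.
Base term: 3 May 1981 + 16 years → 3 May 1997.
Processing Delay Credit: +352 days → 20 April 1998.
Response Delay Deduction: −302 days → 22 June 1997.

1997-06-22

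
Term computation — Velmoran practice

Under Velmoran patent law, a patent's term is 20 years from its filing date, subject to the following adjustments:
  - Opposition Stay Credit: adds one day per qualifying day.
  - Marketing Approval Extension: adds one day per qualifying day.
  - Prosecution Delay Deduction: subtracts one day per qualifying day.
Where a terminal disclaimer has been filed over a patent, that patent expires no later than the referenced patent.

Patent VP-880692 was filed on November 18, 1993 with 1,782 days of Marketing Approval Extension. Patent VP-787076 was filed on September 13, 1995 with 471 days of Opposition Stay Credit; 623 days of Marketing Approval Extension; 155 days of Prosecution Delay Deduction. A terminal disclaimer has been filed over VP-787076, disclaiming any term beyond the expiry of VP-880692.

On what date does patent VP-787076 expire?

Natural term of VP-787076:
  Base: filing + 20 years → 13 September 2015.
  Opposition Stay Credit: +471 days → 27 December 2016.
  Marketing Approval Extension: +623 days → 11 September 2018.
  Prosecution Delay Deduction: −155 days → 9 April 2018.
Expiry of referenced patent VP-880692:
  Base: filing + 20 years → 18 November 2013.
  Marketing Approval Extension: +1782 days → 5 October 2018.
Terminal disclaimer: VP-787076 expires on the earlier of 9 April 2018 and 5 October 2018.

April 9, 2018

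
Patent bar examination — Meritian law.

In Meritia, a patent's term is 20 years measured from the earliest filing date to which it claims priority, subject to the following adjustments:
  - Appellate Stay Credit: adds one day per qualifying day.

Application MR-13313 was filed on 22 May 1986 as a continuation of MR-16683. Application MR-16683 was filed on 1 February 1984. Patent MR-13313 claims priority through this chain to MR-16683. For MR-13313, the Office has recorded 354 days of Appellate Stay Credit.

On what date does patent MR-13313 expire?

Earliest priority filing: 1 February 1984.
Base term: 1 February 1984 + 20 years → 1 February 2004.
Appellate Stay Credit: +354 days → 20 January 2005.

January 20, 2005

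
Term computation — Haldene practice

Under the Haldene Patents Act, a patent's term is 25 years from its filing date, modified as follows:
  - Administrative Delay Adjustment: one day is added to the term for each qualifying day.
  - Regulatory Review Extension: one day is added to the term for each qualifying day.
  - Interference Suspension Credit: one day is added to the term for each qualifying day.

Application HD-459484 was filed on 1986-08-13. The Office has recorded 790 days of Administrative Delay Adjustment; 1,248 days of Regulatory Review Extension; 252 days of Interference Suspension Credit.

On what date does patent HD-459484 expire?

Base term: filing date + 25 years → 13 August 2011.
Administrative Delay Adjustment: +790 days → 11 October 2013.
Regulatory Review Extension: +1248 days → 12 March 2017.
Interference Suspension Credit: +252 days → 19 November 2017.

2017-11-19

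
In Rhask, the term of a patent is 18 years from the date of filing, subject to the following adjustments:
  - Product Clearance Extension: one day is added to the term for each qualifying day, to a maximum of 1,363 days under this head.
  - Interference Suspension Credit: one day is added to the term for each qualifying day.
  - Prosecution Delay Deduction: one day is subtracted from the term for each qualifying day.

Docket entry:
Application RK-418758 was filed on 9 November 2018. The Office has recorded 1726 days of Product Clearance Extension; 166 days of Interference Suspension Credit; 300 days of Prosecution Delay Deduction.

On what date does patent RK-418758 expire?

2040-03-22

Base term: filing date + 18 years → 9 November 2036.
Product Clearance Extension: 1726 days claimed exceeds the 1363-day cap, so +1363 days → 3 August 2040.
Interference Suspension Credit: +166 days → 16 January 2041.
Prosecution Delay Deduction: −300 days → 22 March 2040.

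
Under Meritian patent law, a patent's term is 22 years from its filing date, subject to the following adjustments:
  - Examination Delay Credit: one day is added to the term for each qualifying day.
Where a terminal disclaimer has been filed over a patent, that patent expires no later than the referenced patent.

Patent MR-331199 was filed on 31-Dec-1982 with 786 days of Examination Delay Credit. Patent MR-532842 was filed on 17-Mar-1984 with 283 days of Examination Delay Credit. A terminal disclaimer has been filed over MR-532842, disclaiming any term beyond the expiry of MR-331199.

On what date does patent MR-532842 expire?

Natural term of MR-532842:
  Base: filing + 22 years → 17 March 2006.
  Examination Delay Credit: +283 days → 25 December 2006.
Expiry of referenced patent MR-331199:
  Base: filing + 22 years → 31 December 2004.
  Examination Delay Credit: +786 days → 25 February 2007.
Terminal disclaimer: MR-532842 expires on the earlier of 25 December 2006 and 25 February 2007.

2006-12-25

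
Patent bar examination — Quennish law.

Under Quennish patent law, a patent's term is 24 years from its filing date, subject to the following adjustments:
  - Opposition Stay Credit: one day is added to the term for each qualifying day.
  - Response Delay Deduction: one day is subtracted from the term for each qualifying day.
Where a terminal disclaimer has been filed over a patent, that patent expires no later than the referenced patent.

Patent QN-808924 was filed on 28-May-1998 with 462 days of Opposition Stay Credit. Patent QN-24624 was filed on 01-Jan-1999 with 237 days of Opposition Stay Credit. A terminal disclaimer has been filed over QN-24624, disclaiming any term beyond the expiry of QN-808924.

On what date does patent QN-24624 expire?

2023-08-26

Natural term of QN-24624:
  Base: filing + 24 years → 1 January 2023.
  Opposition Stay Credit: +237 days → 26 August 2023.
Expiry of referenced patent QN-808924:
  Base: filing + 24 years → 28 May 2022.
  Opposition Stay Credit: +462 days → 2 September 2023.
Terminal disclaimer: QN-24624 expires on the earlier of 26 August 2023 and 2 September 2023.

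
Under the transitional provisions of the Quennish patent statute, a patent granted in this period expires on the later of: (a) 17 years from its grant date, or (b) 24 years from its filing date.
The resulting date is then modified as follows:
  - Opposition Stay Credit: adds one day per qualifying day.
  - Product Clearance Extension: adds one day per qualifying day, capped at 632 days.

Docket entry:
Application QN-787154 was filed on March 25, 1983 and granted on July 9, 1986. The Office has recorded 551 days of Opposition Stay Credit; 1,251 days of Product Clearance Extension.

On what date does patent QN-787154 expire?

(a) grant + 17 years → 9 July 2003.
(b) filing + 24 years → 25 March 2007.
Later of the two: 25 March 2007.
Opposition Stay Credit: +551 days → 26 September 2008.
Product Clearance Extension: 1251 days claimed exceeds the 632-day cap, so +632 days → 20 June 2010.

June 20, 2010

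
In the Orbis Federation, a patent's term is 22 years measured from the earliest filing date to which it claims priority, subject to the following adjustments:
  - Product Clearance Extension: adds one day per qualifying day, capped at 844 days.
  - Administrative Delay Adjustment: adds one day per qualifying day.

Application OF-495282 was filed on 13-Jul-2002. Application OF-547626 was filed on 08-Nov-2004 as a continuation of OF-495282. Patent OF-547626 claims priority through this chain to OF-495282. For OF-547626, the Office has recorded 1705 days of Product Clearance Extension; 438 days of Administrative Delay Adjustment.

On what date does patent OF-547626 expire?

January 16, 2028

Earliest priority filing: 13 July 2002.
Base term: 13 July 2002 + 22 years → 13 July 2024.
Product Clearance Extension: 1705 days claimed exceeds the 844-day cap, so +844 days → 4 November 2026.
Administrative Delay Adjustment: +438 days → 16 January 2028.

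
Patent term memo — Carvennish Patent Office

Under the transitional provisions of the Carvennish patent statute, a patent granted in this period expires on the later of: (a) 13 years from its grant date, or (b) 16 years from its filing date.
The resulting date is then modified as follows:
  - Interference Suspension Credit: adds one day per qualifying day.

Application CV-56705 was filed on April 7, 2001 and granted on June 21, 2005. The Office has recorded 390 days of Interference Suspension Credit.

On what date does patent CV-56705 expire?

July 16, 2019

(a) grant + 13 years → 21 June 2018.
(b) filing + 16 years → 7 April 2017.
Later of the two: 21 June 2018.
Interference Suspension Credit: +390 days → 16 July 2019.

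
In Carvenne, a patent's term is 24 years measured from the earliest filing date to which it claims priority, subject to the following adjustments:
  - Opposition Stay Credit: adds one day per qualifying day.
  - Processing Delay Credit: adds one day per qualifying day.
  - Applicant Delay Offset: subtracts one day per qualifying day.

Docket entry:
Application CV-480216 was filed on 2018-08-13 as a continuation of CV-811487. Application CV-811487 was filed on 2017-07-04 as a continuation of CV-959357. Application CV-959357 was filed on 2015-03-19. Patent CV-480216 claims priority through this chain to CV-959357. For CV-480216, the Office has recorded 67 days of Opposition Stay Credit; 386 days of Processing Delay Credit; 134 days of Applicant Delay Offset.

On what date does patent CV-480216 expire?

Earliest priority filing: 19 March 2015.
Base term: 19 March 2015 + 24 years → 19 March 2039.
Opposition Stay Credit: +67 days → 25 May 2039.
Processing Delay Credit: +386 days → 14 June 2040.
Applicant Delay Offset: −134 days → 1 February 2040.

February 1, 2040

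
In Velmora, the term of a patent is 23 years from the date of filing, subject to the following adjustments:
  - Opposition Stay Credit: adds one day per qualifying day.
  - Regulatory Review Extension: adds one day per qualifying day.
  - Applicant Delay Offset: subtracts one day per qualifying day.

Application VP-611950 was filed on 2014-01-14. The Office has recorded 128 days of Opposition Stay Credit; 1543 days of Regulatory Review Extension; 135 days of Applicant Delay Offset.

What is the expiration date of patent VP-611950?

Base term: filing date + 23 years → 14 January 2037.
Opposition Stay Credit: +128 days → 22 May 2037.
Regulatory Review Extension: +1543 days → 12 August 2041.
Applicant Delay Offset: −135 days → 30 March 2041.

2041-03-30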